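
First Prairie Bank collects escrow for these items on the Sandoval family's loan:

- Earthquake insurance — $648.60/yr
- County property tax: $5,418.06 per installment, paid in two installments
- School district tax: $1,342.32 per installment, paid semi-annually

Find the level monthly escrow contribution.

Earthquake insurance: $648.60 annually
County property tax: $5,418.06 × 2 = $10,836.12 annually
School district tax: $1,342.32 × 2 = $2,684.64 annually
Total per year = $14,169.36
Monthly escrow = $14,169.36 / 12 = $1,180.78

$1,180.78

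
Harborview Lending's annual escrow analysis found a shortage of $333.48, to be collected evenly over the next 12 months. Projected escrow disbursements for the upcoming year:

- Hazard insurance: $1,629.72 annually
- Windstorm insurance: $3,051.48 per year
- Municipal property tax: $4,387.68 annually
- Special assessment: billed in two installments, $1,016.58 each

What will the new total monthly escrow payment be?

Hazard insurance — $1,629.72 annually
Windstorm insurance — $3,051.48 annually
Municipal property tax — $4,387.68 annually
Special assessment — $1,016.58 × 2 = $2,033.16 annually
Total annual escrow = $1,629.72 + $3,051.48 + $4,387.68 + $2,033.16 = $11,102.04
Base monthly escrow = $11,102.04 ÷ 12 = $925.17
Monthly shortage recovery: $333.48 / 12 = $27.79
New monthly escrow = $925.17 + $27.79 = $952.96

$952.96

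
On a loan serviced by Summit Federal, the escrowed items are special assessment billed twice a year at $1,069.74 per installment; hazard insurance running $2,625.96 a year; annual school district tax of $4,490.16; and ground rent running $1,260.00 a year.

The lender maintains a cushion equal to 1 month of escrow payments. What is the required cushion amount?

$876.30

Special assessment: $1,069.74 × 2 = $2,139.48 annually
Hazard insurance: $2,625.96 annually
School district tax: $4,490.16 annually
Ground rent: $1,260.00 annually
Yearly total = $2,139.48 + $2,625.96 + $4,490.16 + $1,260.00 = $10,515.60
Monthly escrow = $10,515.60 ÷ 12 = $876.30
Reserve = 1 × $876.30 = $876.30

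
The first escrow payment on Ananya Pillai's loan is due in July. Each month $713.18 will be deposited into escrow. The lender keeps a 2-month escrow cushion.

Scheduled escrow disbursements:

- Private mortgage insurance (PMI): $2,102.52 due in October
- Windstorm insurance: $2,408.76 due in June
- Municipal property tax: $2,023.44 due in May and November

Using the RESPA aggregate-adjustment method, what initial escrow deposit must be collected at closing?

$1,986.42

Cushion = 2 × $713.18 = $1,426.36
Trial balance (start $0, +$713.18 each month, − disbursements):
  Jul: +$713.18 → $713.18
  Aug: +$713.18 → $1,426.36
  Sep: +$713.18 → $2,139.54
  Oct: +$713.18 − $2,102.52 → $750.20
  Nov: +$713.18 − $2,023.44 → -$560.06
  Dec: +$713.18 → $153.12
  Jan: +$713.18 → $866.30
  Feb: +$713.18 → $1,579.48
  Mar: +$713.18 → $2,292.66
  Apr: +$713.18 → $3,005.84
  May: +$713.18 − $2,023.44 → $1,695.58
  Jun: +$713.18 − $2,408.76 → $0.00
Lowest trial balance = -$560.06 (Nov)
Initial deposit = cushion − low point = $1,426.36 − (-$560.06) = $1,986.42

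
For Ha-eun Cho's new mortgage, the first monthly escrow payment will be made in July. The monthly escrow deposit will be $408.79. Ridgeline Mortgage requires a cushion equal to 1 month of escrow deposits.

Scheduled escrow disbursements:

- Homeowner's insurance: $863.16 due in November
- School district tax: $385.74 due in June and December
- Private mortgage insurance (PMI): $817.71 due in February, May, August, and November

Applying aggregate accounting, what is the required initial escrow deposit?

$863.42

Cushion = 1 × $408.79 = $408.79
Trial balance (start $0, +$408.79 each month, − disbursements):
  Jul: +$408.79 → $408.79
  Aug: +$408.79 − $817.71 → -$0.13
  Sep: +$408.79 → $408.66
  Oct: +$408.79 → $817.45
  Nov: +$408.79 − $1,680.87 → -$454.63
  Dec: +$408.79 − $385.74 → -$431.58
  Jan: +$408.79 → -$22.79
  Feb: +$408.79 − $817.71 → -$431.71
  Mar: +$408.79 → -$22.92
  Apr: +$408.79 → $385.87
  May: +$408.79 − $817.71 → -$23.05
  Jun: +$408.79 − $385.74 → $0.00
Lowest trial balance = -$454.63 (Nov)
Initial deposit = cushion − low point = $408.79 − (-$454.63) = $863.42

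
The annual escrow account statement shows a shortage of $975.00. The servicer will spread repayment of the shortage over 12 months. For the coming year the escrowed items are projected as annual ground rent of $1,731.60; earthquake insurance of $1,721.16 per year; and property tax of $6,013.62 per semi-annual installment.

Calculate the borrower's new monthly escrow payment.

$1,371.25

Ground rent = $1,731.60
Earthquake insurance = $1,721.16
Property tax = $6,013.62 × 2 = $12,027.24
Total per year = $1,731.60 + $1,721.16 + $12,027.24 = $15,480.00
Base monthly escrow = $15,480.00 / 12 = $1,290.00
Shortage per month = $975.00 ÷ 12 = $81.25
Adjusted monthly = $1,290.00 + $81.25 = $1,371.25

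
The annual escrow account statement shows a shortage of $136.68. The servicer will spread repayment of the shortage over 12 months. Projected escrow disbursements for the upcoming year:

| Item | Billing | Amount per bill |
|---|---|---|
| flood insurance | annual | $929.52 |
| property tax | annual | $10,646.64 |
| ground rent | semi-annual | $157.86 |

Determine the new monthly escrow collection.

Flood insurance = $929.52
Property tax = $10,646.64
Ground rent = $157.86 × 2 = $315.72
Combined annual = $11,891.88
Monthly = $11,891.88 ÷ 12 = $990.99
Shortage spread = $136.68 / 12 = $11.39/mo
New monthly escrow = $990.99 + $11.39 = $1,002.38

$1,002.38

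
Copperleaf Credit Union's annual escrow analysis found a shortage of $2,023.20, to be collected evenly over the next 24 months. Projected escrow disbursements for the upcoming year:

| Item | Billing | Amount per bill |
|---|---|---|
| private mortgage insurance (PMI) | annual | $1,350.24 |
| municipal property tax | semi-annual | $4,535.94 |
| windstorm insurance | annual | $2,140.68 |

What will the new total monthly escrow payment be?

Private mortgage insurance (PMI) = $1,350.24
Municipal property tax = $4,535.94 × 2 = $9,071.88
Windstorm insurance = $2,140.68
Yearly total = $1,350.24 + $9,071.88 + $2,140.68 = $12,562.80
Monthly = $12,562.80 ÷ 12 = $1,046.90
Shortage spread = $2,023.20 ÷ 24 = $84.30/mo
New monthly escrow = $1,046.90 + $84.30 = $1,131.20

$1,131.20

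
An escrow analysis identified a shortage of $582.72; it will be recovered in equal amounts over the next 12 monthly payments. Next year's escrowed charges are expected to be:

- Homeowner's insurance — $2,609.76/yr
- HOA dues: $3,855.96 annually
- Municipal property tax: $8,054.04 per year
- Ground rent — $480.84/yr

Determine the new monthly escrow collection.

$1,298.61

Homeowner's insurance = $2,609.76 per year
HOA dues = $3,855.96 per year
Municipal property tax = $8,054.04 per year
Ground rent = $480.84 per year
Total annual escrow = $2,609.76 + $3,855.96 + $8,054.04 + $480.84 = $15,000.60
Monthly escrow = $15,000.60 ÷ 12 = $1,250.05
Shortage per month = $582.72 ÷ 12 = $48.56
New monthly escrow = $1,250.05 + $48.56 = $1,298.61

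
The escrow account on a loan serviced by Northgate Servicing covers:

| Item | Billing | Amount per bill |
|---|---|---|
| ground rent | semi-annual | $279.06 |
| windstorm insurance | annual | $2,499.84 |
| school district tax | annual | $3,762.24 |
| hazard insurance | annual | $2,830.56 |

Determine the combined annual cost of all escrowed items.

Ground rent — $279.06 × 2 = $558.12 annually
Windstorm insurance — $2,499.84 annually
School district tax — $3,762.24 annually
Hazard insurance — $2,830.56 annually
Combined annual = $558.12 + $2,499.84 + $3,762.24 + $2,830.56 = $9,650.76

$9,650.76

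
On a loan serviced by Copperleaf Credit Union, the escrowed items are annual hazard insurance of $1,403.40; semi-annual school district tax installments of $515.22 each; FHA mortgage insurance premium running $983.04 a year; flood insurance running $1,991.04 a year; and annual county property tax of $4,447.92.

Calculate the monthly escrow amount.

Hazard insurance: $1,403.40 per year
School district tax: $515.22 × 2 = $1,030.44 per year
FHA mortgage insurance premium: $983.04 per year
Flood insurance: $1,991.04 per year
County property tax: $4,447.92 per year
Total annual escrow = $9,855.84
Per month = $9,855.84 ÷ 12 = $821.32

$821.32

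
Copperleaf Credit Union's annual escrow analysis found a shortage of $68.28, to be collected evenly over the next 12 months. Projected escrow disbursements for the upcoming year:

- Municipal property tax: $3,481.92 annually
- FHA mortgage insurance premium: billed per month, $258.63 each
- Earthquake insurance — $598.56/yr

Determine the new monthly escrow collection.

Municipal property tax = $3,481.92 per year
FHA mortgage insurance premium = $258.63 × 12 = $3,103.56 per year
Earthquake insurance = $598.56 per year
Annual escrow total = $3,481.92 + $3,103.56 + $598.56 = $7,184.04
Base monthly escrow = $7,184.04 / 12 = $598.67
Monthly shortage recovery: $68.28 ÷ 12 = $5.69
New monthly escrow = $598.67 + $5.69 = $604.36

$604.36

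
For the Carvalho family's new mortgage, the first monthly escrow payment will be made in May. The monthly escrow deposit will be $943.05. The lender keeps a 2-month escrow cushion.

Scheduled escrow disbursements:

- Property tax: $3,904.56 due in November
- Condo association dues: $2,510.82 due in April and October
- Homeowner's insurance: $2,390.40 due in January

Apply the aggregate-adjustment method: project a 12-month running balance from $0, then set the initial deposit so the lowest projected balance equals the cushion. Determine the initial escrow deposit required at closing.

$2,204.43

Cushion = 2 × $943.05 = $1,886.10
Trial balance (start $0, +$943.05 each month, − disbursements):
  May: +$943.05 → $943.05
  Jun: +$943.05 → $1,886.10
  Jul: +$943.05 → $2,829.15
  Aug: +$943.05 → $3,772.20
  Sep: +$943.05 → $4,715.25
  Oct: +$943.05 − $2,510.82 → $3,147.48
  Nov: +$943.05 − $3,904.56 → $185.97
  Dec: +$943.05 → $1,129.02
  Jan: +$943.05 − $2,390.40 → -$318.33
  Feb: +$943.05 → $624.72
  Mar: +$943.05 → $1,567.77
  Apr: +$943.05 − $2,510.82 → $0.00
Lowest trial balance = -$318.33 (Jan)
Initial deposit = cushion − low point = $1,886.10 − (-$318.33) = $2,204.43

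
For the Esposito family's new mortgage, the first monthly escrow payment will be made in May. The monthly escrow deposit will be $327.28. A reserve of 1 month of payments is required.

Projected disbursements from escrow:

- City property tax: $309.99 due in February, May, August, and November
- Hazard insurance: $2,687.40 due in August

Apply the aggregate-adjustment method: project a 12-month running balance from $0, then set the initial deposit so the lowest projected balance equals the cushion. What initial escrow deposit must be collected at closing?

Cushion = 1 × $327.28 = $327.28
Trial balance (start $0, +$327.28 each month, − disbursements):
  May: +$327.28 − $309.99 → $17.29
  Jun: +$327.28 → $344.57
  Jul: +$327.28 → $671.85
  Aug: +$327.28 − $2,997.39 → -$1,998.26
  Sep: +$327.28 → -$1,670.98
  Oct: +$327.28 → -$1,343.70
  Nov: +$327.28 − $309.99 → -$1,326.41
  Dec: +$327.28 → -$999.13
  Jan: +$327.28 → -$671.85
  Feb: +$327.28 − $309.99 → -$654.56
  Mar: +$327.28 → -$327.28
  Apr: +$327.28 → $0.00
Lowest trial balance = -$1,998.26 (Aug)
Initial deposit = cushion − low point = $327.28 − (-$1,998.26) = $2,325.54

$2,325.54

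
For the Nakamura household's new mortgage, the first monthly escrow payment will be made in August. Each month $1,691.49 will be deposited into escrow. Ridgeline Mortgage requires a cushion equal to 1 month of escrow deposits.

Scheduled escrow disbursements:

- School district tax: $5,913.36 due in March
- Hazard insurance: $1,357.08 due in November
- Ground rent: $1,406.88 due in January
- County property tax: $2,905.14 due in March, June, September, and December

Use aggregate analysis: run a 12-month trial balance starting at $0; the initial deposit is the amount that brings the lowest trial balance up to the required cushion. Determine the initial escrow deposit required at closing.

Cushion = 1 × $1,691.49 = $1,691.49
Trial balance (start $0, +$1,691.49 each month, − disbursements):
  Aug: +$1,691.49 → $1,691.49
  Sep: +$1,691.49 − $2,905.14 → $477.84
  Oct: +$1,691.49 → $2,169.33
  Nov: +$1,691.49 − $1,357.08 → $2,503.74
  Dec: +$1,691.49 − $2,905.14 → $1,290.09
  Jan: +$1,691.49 − $1,406.88 → $1,574.70
  Feb: +$1,691.49 → $3,266.19
  Mar: +$1,691.49 − $8,818.50 → -$3,860.82
  Apr: +$1,691.49 → -$2,169.33
  May: +$1,691.49 → -$477.84
  Jun: +$1,691.49 − $2,905.14 → -$1,691.49
  Jul: +$1,691.49 → $0.00
Lowest trial balance = -$3,860.82 (Mar)
Initial deposit = cushion − low point = $1,691.49 − (-$3,860.82) = $5,552.31

$5,552.31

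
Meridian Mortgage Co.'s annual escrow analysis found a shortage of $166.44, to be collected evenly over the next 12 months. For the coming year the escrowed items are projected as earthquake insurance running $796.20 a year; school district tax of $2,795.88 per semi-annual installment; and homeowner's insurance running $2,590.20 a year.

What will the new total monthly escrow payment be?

$762.05

Earthquake insurance = $796.20 per year
School district tax = $2,795.88 × 2 = $5,591.76 per year
Homeowner's insurance = $2,590.20 per year
Total per year = $796.20 + $5,591.76 + $2,590.20 = $8,978.16
Monthly escrow = $8,978.16 / 12 = $748.18
Shortage per month = $166.44 / 12 = $13.87
Adjusted monthly = $748.18 + $13.87 = $762.05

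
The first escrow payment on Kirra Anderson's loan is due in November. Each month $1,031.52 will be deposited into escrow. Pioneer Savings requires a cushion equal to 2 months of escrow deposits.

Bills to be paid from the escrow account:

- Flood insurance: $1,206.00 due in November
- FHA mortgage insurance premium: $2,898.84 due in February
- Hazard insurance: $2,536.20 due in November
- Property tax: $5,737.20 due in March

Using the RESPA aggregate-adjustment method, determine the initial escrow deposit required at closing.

Cushion = 2 × $1,031.52 = $2,063.04
Trial balance (start $0, +$1,031.52 each month, − disbursements):
  Nov: +$1,031.52 − $3,742.20 → -$2,710.68
  Dec: +$1,031.52 → -$1,679.16
  Jan: +$1,031.52 → -$647.64
  Feb: +$1,031.52 − $2,898.84 → -$2,514.96
  Mar: +$1,031.52 − $5,737.20 → -$7,220.64
  Apr: +$1,031.52 → -$6,189.12
  May: +$1,031.52 → -$5,157.60
  Jun: +$1,031.52 → -$4,126.08
  Jul: +$1,031.52 → -$3,094.56
  Aug: +$1,031.52 → -$2,063.04
  Sep: +$1,031.52 → -$1,031.52
  Oct: +$1,031.52 → $0.00
Lowest trial balance = -$7,220.64 (Mar)
Initial deposit = cushion − low point = $2,063.04 − (-$7,220.64) = $9,283.68

$9,283.68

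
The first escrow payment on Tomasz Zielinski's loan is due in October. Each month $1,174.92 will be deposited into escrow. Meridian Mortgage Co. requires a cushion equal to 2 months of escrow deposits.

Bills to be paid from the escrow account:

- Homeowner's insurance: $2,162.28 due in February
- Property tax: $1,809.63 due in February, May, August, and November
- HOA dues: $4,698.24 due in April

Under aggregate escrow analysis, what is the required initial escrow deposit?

$5,239.89

Cushion = 2 × $1,174.92 = $2,349.84
Trial balance (start $0, +$1,174.92 each month, − disbursements):
  Oct: +$1,174.92 → $1,174.92
  Nov: +$1,174.92 − $1,809.63 → $540.21
  Dec: +$1,174.92 → $1,715.13
  Jan: +$1,174.92 → $2,890.05
  Feb: +$1,174.92 − $3,971.91 → $93.06
  Mar: +$1,174.92 → $1,267.98
  Apr: +$1,174.92 − $4,698.24 → -$2,255.34
  May: +$1,174.92 − $1,809.63 → -$2,890.05
  Jun: +$1,174.92 → -$1,715.13
  Jul: +$1,174.92 → -$540.21
  Aug: +$1,174.92 − $1,809.63 → -$1,174.92
  Sep: +$1,174.92 → $0.00
Lowest trial balance = -$2,890.05 (May)
Initial deposit = cushion − low point = $2,349.84 − (-$2,890.05) = $5,239.89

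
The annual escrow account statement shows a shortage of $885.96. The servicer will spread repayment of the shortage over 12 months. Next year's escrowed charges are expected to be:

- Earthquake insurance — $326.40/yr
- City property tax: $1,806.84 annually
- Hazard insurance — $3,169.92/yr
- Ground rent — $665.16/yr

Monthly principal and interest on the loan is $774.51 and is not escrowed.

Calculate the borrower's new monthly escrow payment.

$571.19

Earthquake insurance: $326.40
City property tax: $1,806.84
Hazard insurance: $3,169.92
Ground rent: $665.16
Combined annual = $326.40 + $1,806.84 + $3,169.92 + $665.16 = $5,968.32
Per month = $5,968.32 / 12 = $497.36
Monthly shortage recovery: $885.96 ÷ 12 = $73.83
Adjusted monthly = $497.36 + $73.83 = $571.19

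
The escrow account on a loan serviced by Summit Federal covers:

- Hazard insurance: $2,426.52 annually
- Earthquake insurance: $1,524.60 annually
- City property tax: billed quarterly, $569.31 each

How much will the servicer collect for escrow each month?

Hazard insurance: $2,426.52/yr
Earthquake insurance: $1,524.60/yr
City property tax: $569.31 × 4 = $2,277.24/yr
Combined annual = $6,228.36
Per month = $6,228.36 ÷ 12 = $519.03

$519.03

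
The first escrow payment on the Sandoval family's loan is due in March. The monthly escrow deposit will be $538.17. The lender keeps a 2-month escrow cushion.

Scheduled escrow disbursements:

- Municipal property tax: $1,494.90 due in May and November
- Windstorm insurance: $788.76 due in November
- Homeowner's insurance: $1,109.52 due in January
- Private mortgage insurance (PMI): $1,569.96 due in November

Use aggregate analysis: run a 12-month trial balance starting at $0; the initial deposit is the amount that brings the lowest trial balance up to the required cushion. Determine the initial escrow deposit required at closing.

$1,614.51

Cushion = 2 × $538.17 = $1,076.34
Trial balance (start $0, +$538.17 each month, − disbursements):
  Mar: +$538.17 → $538.17
  Apr: +$538.17 → $1,076.34
  May: +$538.17 − $1,494.90 → $119.61
  Jun: +$538.17 → $657.78
  Jul: +$538.17 → $1,195.95
  Aug: +$538.17 → $1,734.12
  Sep: +$538.17 → $2,272.29
  Oct: +$538.17 → $2,810.46
  Nov: +$538.17 − $3,853.62 → -$504.99
  Dec: +$538.17 → $33.18
  Jan: +$538.17 − $1,109.52 → -$538.17
  Feb: +$538.17 → $0.00
Lowest trial balance = -$538.17 (Jan)
Initial deposit = cushion − low point = $1,076.34 − (-$538.17) = $1,614.51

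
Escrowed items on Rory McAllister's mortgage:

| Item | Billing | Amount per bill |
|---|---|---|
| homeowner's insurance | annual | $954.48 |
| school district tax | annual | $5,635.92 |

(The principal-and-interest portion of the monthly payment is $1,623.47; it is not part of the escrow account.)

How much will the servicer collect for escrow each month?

Homeowner's insurance — $954.48
School district tax — $5,635.92
Yearly total = $6,590.40
Monthly = $6,590.40 ÷ 12 = $549.20

$549.20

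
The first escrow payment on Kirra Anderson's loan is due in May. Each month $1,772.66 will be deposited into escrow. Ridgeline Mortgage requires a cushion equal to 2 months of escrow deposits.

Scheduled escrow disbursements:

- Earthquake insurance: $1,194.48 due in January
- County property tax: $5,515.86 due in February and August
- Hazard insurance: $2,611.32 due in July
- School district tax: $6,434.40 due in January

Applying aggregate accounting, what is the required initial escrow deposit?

Cushion = 2 × $1,772.66 = $3,545.32
Trial balance (start $0, +$1,772.66 each month, − disbursements):
  May: +$1,772.66 → $1,772.66
  Jun: +$1,772.66 → $3,545.32
  Jul: +$1,772.66 − $2,611.32 → $2,706.66
  Aug: +$1,772.66 − $5,515.86 → -$1,036.54
  Sep: +$1,772.66 → $736.12
  Oct: +$1,772.66 → $2,508.78
  Nov: +$1,772.66 → $4,281.44
  Dec: +$1,772.66 → $6,054.10
  Jan: +$1,772.66 − $7,628.88 → $197.88
  Feb: +$1,772.66 − $5,515.86 → -$3,545.32
  Mar: +$1,772.66 → -$1,772.66
  Apr: +$1,772.66 → $0.00
Lowest trial balance = -$3,545.32 (Feb)
Initial deposit = cushion − low point = $3,545.32 − (-$3,545.32) = $7,090.64

$7,090.64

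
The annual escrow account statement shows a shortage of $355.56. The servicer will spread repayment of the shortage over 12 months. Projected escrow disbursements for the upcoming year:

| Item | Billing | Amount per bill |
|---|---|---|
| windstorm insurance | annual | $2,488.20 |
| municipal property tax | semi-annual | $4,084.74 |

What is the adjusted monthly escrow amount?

$917.77

Windstorm insurance: $2,488.20 annually
Municipal property tax: $4,084.74 × 2 = $8,169.48 annually
Total per year = $10,657.68
Per month = $10,657.68 / 12 = $888.14
Monthly shortage recovery: $355.56 / 12 = $29.63
Adjusted monthly = $888.14 + $29.63 = $917.77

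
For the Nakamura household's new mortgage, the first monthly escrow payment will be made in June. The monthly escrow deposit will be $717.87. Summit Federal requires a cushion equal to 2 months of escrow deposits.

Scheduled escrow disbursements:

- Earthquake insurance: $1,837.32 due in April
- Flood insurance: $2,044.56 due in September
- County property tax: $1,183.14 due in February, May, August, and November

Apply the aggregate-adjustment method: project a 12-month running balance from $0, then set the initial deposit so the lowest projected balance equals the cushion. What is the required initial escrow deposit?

Cushion = 2 × $717.87 = $1,435.74
Trial balance (start $0, +$717.87 each month, − disbursements):
  Jun: +$717.87 → $717.87
  Jul: +$717.87 → $1,435.74
  Aug: +$717.87 − $1,183.14 → $970.47
  Sep: +$717.87 − $2,044.56 → -$356.22
  Oct: +$717.87 → $361.65
  Nov: +$717.87 − $1,183.14 → -$103.62
  Dec: +$717.87 → $614.25
  Jan: +$717.87 → $1,332.12
  Feb: +$717.87 − $1,183.14 → $866.85
  Mar: +$717.87 → $1,584.72
  Apr: +$717.87 − $1,837.32 → $465.27
  May: +$717.87 − $1,183.14 → $0.00
Lowest trial balance = -$356.22 (Sep)
Initial deposit = cushion − low point = $1,435.74 − (-$356.22) = $1,791.96

$1,791.96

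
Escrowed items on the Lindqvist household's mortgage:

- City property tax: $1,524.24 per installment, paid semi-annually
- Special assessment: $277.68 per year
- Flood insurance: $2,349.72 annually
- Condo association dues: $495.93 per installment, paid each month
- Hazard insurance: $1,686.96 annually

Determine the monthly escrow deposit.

City property tax: $1,524.24 × 2 = $3,048.48/yr
Special assessment: $277.68/yr
Flood insurance: $2,349.72/yr
Condo association dues: $495.93 × 12 = $5,951.16/yr
Hazard insurance: $1,686.96/yr
Yearly total = $3,048.48 + $277.68 + $2,349.72 + $5,951.16 + $1,686.96 = $13,314.00
Per month = $13,314.00 / 12 = $1,109.50

$1,109.50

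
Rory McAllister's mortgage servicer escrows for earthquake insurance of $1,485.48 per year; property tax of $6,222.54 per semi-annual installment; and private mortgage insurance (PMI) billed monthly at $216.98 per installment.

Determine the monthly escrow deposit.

Earthquake insurance = $1,485.48 per year
Property tax = $6,222.54 × 2 = $12,445.08 per year
Private mortgage insurance (PMI) = $216.98 × 12 = $2,603.76 per year
Combined annual = $1,485.48 + $12,445.08 + $2,603.76 = $16,534.32
Monthly = $16,534.32 / 12 = $1,377.86

$1,377.86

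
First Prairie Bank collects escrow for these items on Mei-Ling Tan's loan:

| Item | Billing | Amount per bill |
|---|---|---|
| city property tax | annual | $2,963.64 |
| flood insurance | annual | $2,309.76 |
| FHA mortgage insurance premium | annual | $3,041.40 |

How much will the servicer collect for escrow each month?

City property tax = $2,963.64 per year
Flood insurance = $2,309.76 per year
FHA mortgage insurance premium = $3,041.40 per year
Combined annual = $8,314.80
Monthly = $8,314.80 ÷ 12 = $692.90

$692.90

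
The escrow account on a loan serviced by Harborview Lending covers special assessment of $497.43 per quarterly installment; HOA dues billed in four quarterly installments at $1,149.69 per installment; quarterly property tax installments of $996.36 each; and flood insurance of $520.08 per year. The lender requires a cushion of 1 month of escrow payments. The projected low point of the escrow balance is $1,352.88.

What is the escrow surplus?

Special assessment — $497.43 × 4 = $1,989.72 annually
HOA dues — $1,149.69 × 4 = $4,598.76 annually
Property tax — $996.36 × 4 = $3,985.44 annually
Flood insurance — $520.08 annually
Annual escrow total = $11,094.00
Base monthly escrow = $11,094.00 / 12 = $924.50
Cushion = 1 × $924.50 = $924.50
Excess over cushion: $1,352.88 − $924.50 = $428.38

$428.38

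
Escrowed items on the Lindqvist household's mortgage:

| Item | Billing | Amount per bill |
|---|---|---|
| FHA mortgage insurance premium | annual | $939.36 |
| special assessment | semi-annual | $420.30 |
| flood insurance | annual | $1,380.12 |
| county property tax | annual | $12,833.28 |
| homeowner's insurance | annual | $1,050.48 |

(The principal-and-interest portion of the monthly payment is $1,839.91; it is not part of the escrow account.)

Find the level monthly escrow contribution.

FHA mortgage insurance premium = $939.36 per year
Special assessment = $420.30 × 2 = $840.60 per year
Flood insurance = $1,380.12 per year
County property tax = $12,833.28 per year
Homeowner's insurance = $1,050.48 per year
Yearly total = $939.36 + $840.60 + $1,380.12 + $12,833.28 + $1,050.48 = $17,043.84
Per month = $17,043.84 / 12 = $1,420.32

$1,420.32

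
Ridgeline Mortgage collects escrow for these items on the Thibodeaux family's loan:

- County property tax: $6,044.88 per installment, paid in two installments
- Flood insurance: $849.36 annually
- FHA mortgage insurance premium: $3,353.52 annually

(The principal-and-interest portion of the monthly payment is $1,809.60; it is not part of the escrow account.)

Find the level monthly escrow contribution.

County property tax: $6,044.88 × 2 = $12,089.76 annually
Flood insurance: $849.36 annually
FHA mortgage insurance premium: $3,353.52 annually
Annual escrow total = $16,292.64
Per month = $16,292.64 / 12 = $1,357.72

$1,357.72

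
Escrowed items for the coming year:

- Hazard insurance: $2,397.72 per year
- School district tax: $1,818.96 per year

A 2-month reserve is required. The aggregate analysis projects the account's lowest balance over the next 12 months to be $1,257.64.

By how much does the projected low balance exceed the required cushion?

$554.86

Hazard insurance — $2,397.72/yr
School district tax — $1,818.96/yr
Annual escrow total = $4,216.68
Base monthly escrow = $4,216.68 ÷ 12 = $351.39
Required reserve = 2 × $351.39 = $702.78
Excess over cushion: $1,257.64 − $702.78 = $554.86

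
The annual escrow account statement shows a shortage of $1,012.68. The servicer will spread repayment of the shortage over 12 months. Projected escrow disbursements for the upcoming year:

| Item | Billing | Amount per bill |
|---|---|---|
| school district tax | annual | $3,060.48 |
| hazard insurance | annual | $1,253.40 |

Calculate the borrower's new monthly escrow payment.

School district tax: $3,060.48 per year
Hazard insurance: $1,253.40 per year
Yearly total = $4,313.88
Base monthly escrow = $4,313.88 / 12 = $359.49
Monthly shortage recovery: $1,012.68 ÷ 12 = $84.39
Adjusted monthly = $359.49 + $84.39 = $443.88

$443.88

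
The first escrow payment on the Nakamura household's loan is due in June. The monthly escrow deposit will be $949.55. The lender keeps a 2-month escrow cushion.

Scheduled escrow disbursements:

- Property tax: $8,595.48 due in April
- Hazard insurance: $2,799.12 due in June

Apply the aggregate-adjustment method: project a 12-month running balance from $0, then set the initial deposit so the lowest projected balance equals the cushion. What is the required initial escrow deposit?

Cushion = 2 × $949.55 = $1,899.10
Trial balance (start $0, +$949.55 each month, − disbursements):
  Jun: +$949.55 − $2,799.12 → -$1,849.57
  Jul: +$949.55 → -$900.02
  Aug: +$949.55 → $49.53
  Sep: +$949.55 → $999.08
  Oct: +$949.55 → $1,948.63
  Nov: +$949.55 → $2,898.18
  Dec: +$949.55 → $3,847.73
  Jan: +$949.55 → $4,797.28
  Feb: +$949.55 → $5,746.83
  Mar: +$949.55 → $6,696.38
  Apr: +$949.55 − $8,595.48 → -$949.55
  May: +$949.55 → $0.00
Lowest trial balance = -$1,849.57 (Jun)
Initial deposit = cushion − low point = $1,899.10 − (-$1,849.57) = $3,748.67

$3,748.67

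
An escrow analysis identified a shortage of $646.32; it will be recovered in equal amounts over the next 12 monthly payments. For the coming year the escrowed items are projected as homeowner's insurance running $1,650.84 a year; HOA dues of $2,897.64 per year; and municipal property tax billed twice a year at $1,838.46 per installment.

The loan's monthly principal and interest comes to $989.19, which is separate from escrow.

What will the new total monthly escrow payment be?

Homeowner's insurance — $1,650.84 annually
HOA dues — $2,897.64 annually
Municipal property tax — $1,838.46 × 2 = $3,676.92 annually
Total per year = $1,650.84 + $2,897.64 + $3,676.92 = $8,225.40
Monthly escrow = $8,225.40 ÷ 12 = $685.45
Shortage per month = $646.32 / 12 = $53.86
New monthly escrow = $685.45 + $53.86 = $739.31

$739.31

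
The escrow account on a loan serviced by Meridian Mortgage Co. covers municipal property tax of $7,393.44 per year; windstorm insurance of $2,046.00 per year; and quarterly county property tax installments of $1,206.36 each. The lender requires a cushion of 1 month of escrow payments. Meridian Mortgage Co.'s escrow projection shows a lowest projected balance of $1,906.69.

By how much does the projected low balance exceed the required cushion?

$717.95

Municipal property tax — $7,393.44 per year
Windstorm insurance — $2,046.00 per year
County property tax — $1,206.36 × 4 = $4,825.44 per year
Total annual escrow = $7,393.44 + $2,046.00 + $4,825.44 = $14,264.88
Monthly = $14,264.88 ÷ 12 = $1,188.74
Cushion = 1 × $1,188.74 = $1,188.74
Excess over cushion: $1,906.69 − $1,188.74 = $717.95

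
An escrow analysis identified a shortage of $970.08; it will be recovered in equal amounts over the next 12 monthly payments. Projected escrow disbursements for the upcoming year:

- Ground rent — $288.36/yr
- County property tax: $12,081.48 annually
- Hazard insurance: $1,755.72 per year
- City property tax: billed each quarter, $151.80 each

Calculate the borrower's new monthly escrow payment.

Ground rent = $288.36 annually
County property tax = $12,081.48 annually
Hazard insurance = $1,755.72 annually
City property tax = $151.80 × 4 = $607.20 annually
Annual escrow total = $14,732.76
Per month = $14,732.76 ÷ 12 = $1,227.73
Shortage per month = $970.08 ÷ 12 = $80.84
New monthly escrow = $1,227.73 + $80.84 = $1,308.57

$1,308.57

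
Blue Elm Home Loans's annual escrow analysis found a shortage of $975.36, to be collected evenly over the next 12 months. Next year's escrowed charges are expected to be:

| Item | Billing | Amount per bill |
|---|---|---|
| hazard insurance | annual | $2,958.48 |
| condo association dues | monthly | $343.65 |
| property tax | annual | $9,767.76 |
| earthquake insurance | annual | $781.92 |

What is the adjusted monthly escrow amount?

$1,550.61

Hazard insurance — $2,958.48 annually
Condo association dues — $343.65 × 12 = $4,123.80 annually
Property tax — $9,767.76 annually
Earthquake insurance — $781.92 annually
Total annual escrow = $2,958.48 + $4,123.80 + $9,767.76 + $781.92 = $17,631.96
Monthly escrow = $17,631.96 / 12 = $1,469.33
Shortage spread = $975.36 ÷ 12 = $81.28/mo
Adjusted monthly = $1,469.33 + $81.28 = $1,550.61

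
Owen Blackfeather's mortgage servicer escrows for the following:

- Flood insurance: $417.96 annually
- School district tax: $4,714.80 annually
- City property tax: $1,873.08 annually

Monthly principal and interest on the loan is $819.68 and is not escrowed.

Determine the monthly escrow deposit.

Flood insurance — $417.96
School district tax — $4,714.80
City property tax — $1,873.08
Total annual escrow = $417.96 + $4,714.80 + $1,873.08 = $7,005.84
Monthly escrow = $7,005.84 ÷ 12 = $583.82

$583.82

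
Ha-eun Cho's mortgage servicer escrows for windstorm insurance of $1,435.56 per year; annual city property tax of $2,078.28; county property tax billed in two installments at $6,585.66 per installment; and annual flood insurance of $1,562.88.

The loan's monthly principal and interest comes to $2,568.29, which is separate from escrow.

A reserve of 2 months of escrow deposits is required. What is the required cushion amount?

$3,041.34

Windstorm insurance = $1,435.56 annually
City property tax = $2,078.28 annually
County property tax = $6,585.66 × 2 = $13,171.32 annually
Flood insurance = $1,562.88 annually
Annual escrow total = $18,248.04
Monthly = $18,248.04 ÷ 12 = $1,520.67
Cushion = 2 × $1,520.67 = $3,041.34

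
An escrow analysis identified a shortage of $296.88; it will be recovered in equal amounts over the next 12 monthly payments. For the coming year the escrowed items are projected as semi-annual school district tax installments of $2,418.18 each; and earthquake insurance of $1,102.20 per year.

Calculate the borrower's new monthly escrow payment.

School district tax — $2,418.18 × 2 = $4,836.36 annually
Earthquake insurance — $1,102.20 annually
Annual escrow total = $5,938.56
Monthly = $5,938.56 ÷ 12 = $494.88
Shortage per month = $296.88 ÷ 12 = $24.74
New monthly escrow = $494.88 + $24.74 = $519.62

$519.62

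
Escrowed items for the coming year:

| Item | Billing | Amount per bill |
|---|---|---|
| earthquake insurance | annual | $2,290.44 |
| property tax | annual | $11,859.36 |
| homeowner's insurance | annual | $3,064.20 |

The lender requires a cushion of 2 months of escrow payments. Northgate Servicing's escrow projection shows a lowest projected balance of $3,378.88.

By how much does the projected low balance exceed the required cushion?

$509.88

Earthquake insurance: $2,290.44/yr
Property tax: $11,859.36/yr
Homeowner's insurance: $3,064.20/yr
Yearly total = $17,214.00
Base monthly escrow = $17,214.00 ÷ 12 = $1,434.50
Required cushion = 2 × $1,434.50 = $2,869.00
Excess over cushion: $3,378.88 − $2,869.00 = $509.88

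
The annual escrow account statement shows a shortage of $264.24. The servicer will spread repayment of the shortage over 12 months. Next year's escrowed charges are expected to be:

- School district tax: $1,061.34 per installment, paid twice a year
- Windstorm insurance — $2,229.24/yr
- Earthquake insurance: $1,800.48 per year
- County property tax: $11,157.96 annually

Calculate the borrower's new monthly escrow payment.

School district tax: $1,061.34 × 2 = $2,122.68/yr
Windstorm insurance: $2,229.24/yr
Earthquake insurance: $1,800.48/yr
County property tax: $11,157.96/yr
Annual escrow total = $2,122.68 + $2,229.24 + $1,800.48 + $11,157.96 = $17,310.36
Base monthly escrow = $17,310.36 / 12 = $1,442.53
Monthly shortage recovery: $264.24 / 12 = $22.02
New monthly escrow = $1,442.53 + $22.02 = $1,464.55

$1,464.55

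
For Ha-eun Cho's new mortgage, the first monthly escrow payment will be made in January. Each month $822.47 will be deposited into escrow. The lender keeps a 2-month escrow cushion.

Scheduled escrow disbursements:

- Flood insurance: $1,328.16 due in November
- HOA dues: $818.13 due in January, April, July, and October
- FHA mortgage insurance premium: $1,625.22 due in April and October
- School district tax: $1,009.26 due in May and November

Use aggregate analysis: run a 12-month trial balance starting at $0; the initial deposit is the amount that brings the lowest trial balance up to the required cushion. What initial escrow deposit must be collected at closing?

$2,467.41

Cushion = 2 × $822.47 = $1,644.94
Trial balance (start $0, +$822.47 each month, − disbursements):
  Jan: +$822.47 − $818.13 → $4.34
  Feb: +$822.47 → $826.81
  Mar: +$822.47 → $1,649.28
  Apr: +$822.47 − $2,443.35 → $28.40
  May: +$822.47 − $1,009.26 → -$158.39
  Jun: +$822.47 → $664.08
  Jul: +$822.47 − $818.13 → $668.42
  Aug: +$822.47 → $1,490.89
  Sep: +$822.47 → $2,313.36
  Oct: +$822.47 − $2,443.35 → $692.48
  Nov: +$822.47 − $2,337.42 → -$822.47
  Dec: +$822.47 → $0.00
Lowest trial balance = -$822.47 (Nov)
Initial deposit = cushion − low point = $1,644.94 − (-$822.47) = $2,467.41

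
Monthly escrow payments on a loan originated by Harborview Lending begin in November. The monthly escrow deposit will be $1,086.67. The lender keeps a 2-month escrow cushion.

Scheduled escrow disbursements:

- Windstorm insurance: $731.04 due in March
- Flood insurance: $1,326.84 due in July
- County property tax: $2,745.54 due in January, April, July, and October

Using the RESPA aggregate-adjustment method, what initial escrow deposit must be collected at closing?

$2,687.81

Cushion = 2 × $1,086.67 = $2,173.34
Trial balance (start $0, +$1,086.67 each month, − disbursements):
  Nov: +$1,086.67 → $1,086.67
  Dec: +$1,086.67 → $2,173.34
  Jan: +$1,086.67 − $2,745.54 → $514.47
  Feb: +$1,086.67 → $1,601.14
  Mar: +$1,086.67 − $731.04 → $1,956.77
  Apr: +$1,086.67 − $2,745.54 → $297.90
  May: +$1,086.67 → $1,384.57
  Jun: +$1,086.67 → $2,471.24
  Jul: +$1,086.67 − $4,072.38 → -$514.47
  Aug: +$1,086.67 → $572.20
  Sep: +$1,086.67 → $1,658.87
  Oct: +$1,086.67 − $2,745.54 → $0.00
Lowest trial balance = -$514.47 (Jul)
Initial deposit = cushion − low point = $2,173.34 − (-$514.47) = $2,687.81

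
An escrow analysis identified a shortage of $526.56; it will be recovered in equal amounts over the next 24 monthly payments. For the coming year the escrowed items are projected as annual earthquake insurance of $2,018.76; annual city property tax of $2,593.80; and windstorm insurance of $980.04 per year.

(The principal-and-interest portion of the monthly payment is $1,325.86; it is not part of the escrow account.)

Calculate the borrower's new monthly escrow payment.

Earthquake insurance: $2,018.76/yr
City property tax: $2,593.80/yr
Windstorm insurance: $980.04/yr
Total annual escrow = $5,592.60
Base monthly escrow = $5,592.60 ÷ 12 = $466.05
Shortage per month = $526.56 ÷ 24 = $21.94
Adjusted monthly = $466.05 + $21.94 = $487.99

$487.99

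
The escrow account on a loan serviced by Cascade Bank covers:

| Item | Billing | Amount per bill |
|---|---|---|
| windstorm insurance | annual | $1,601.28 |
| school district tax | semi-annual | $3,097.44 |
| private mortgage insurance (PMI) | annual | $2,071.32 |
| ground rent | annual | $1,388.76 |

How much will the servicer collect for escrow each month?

Windstorm insurance: $1,601.28 annually
School district tax: $3,097.44 × 2 = $6,194.88 annually
Private mortgage insurance (PMI): $2,071.32 annually
Ground rent: $1,388.76 annually
Total per year = $1,601.28 + $6,194.88 + $2,071.32 + $1,388.76 = $11,256.24
Per month = $11,256.24 / 12 = $938.02

$938.02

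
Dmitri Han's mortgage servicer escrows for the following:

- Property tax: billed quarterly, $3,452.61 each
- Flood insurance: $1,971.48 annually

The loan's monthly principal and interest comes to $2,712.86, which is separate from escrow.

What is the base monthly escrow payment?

$1,315.16

Property tax — $3,452.61 × 4 = $13,810.44
Flood insurance — $1,971.48
Combined annual = $13,810.44 + $1,971.48 = $15,781.92
Per month = $15,781.92 / 12 = $1,315.16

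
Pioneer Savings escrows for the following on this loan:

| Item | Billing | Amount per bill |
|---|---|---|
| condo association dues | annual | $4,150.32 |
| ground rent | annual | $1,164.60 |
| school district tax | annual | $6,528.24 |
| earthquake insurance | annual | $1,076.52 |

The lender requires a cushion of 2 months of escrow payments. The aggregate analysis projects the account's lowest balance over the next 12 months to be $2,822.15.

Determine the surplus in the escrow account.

$668.87

Condo association dues — $4,150.32 per year
Ground rent — $1,164.60 per year
School district tax — $6,528.24 per year
Earthquake insurance — $1,076.52 per year
Total annual escrow = $4,150.32 + $1,164.60 + $6,528.24 + $1,076.52 = $12,919.68
Monthly escrow = $12,919.68 / 12 = $1,076.64
Cushion = 2 × $1,076.64 = $2,153.28
Surplus = $2,822.15 − $2,153.28 = $668.87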